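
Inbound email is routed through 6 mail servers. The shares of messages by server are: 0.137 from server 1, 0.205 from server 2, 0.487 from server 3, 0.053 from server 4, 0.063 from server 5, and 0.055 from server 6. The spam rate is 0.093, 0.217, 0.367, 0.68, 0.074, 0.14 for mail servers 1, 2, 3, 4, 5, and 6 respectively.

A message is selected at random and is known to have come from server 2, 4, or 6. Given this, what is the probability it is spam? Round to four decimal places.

Let J = {2, 4, 6}.
P(J) = 0.205 + 0.053 + 0.055 = 0.313.
P(S ∩ J) = 0.217·0.205 + 0.68·0.053 + 0.14·0.055 = 0.044485 + 0.03604 + 0.0077 = 0.088225.
P(S | J) = 0.088225 / 0.313 = 0.281869…

P(S|J) ≈ 0.2819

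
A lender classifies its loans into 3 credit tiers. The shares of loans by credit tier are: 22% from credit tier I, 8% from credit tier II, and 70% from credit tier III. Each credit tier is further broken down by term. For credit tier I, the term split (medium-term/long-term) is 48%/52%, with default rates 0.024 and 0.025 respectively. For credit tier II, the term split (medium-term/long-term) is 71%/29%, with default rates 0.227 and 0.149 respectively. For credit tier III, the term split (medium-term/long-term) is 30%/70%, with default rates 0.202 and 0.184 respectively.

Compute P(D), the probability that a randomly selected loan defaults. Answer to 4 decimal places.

0.1543

P(D|I) = 0.48·0.024 + 0.52·0.025 = 0.01152 + 0.013 = 0.02452
P(D|II) = 0.71·0.227 + 0.29·0.149 = 0.16117 + 0.04321 = 0.20438
P(D|III) = 0.3·0.202 + 0.7·0.184 = 0.0606 + 0.1288 = 0.1894
Then overall,
P(D) = 0.22·0.02452 + 0.08·0.20438 + 0.7·0.1894
      = 0.0053944 + 0.0163504 + 0.13258 = 0.1543248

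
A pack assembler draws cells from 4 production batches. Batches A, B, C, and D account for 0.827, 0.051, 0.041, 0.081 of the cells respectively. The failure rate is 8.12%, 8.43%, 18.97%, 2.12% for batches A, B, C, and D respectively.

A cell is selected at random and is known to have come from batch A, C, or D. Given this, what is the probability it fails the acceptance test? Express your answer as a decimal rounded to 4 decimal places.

0.0808

Let S = {A, C, D}.
P(S) = 0.827 + 0.041 + 0.081 = 0.949.
P(F ∩ S) = 0.0812·0.827 + 0.1897·0.041 + 0.0212·0.081 = 0.0671524 + 0.0077777 + 0.0017172 = 0.0766473.
P(F | S) = 0.0766473 / 0.949 = 0.080766…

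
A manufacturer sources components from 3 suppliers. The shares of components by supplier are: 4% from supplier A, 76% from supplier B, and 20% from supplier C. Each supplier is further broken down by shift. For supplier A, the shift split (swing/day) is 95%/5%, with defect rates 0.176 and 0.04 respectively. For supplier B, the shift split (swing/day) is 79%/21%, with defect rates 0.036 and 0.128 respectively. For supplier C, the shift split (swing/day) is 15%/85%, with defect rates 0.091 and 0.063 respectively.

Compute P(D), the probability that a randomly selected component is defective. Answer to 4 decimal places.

P(D|A) = 0.95·0.176 + 0.05·0.04 = 0.1672 + 0.002 = 0.1692
P(D|B) = 0.79·0.036 + 0.21·0.128 = 0.02844 + 0.02688 = 0.05532
P(D|C) = 0.15·0.091 + 0.85·0.063 = 0.01365 + 0.05355 = 0.0672
Then overall,
P(D) = 0.04·0.1692 + 0.76·0.05532 + 0.2·0.0672
      = 0.006768 + 0.0420432 + 0.01344 = 0.0622512

0.0623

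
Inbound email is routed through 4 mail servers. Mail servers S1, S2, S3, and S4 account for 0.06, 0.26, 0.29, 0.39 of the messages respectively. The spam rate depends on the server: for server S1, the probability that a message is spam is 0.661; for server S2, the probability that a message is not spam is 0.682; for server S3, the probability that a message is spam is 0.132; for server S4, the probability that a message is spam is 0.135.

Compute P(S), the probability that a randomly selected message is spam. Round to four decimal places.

P(S|S2) = 1 − 0.682 = 0.318.
Summing over the partition,
P(S) = P(S|S1)·P(S1) + P(S|S2)·P(S2) + P(S|S3)·P(S3) + P(S|S4)·P(S4)
      = 0.661·0.06 + 0.318·0.26 + 0.132·0.29 + 0.135·0.39
      = 0.03966 + 0.08268 + 0.03828 + 0.05265 = 0.21327

0.2133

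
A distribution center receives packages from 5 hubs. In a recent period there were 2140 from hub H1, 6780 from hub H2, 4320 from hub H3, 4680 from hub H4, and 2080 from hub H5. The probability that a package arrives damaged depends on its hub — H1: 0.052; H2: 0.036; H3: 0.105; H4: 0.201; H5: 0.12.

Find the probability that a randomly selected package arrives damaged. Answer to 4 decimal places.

P(D) ≈ 0.1000

Total: 2140 + 6780 + 4320 + 4680 + 2080 = 20000.
P(H1) = 2140/20000 = 0.107. P(H2) = 6780/20000 = 0.339. P(H3) = 4320/20000 = 0.216. P(H4) = 4680/20000 = 0.234. P(H5) = 2080/20000 = 0.104.
P(D) = P(D|H1)·P(H1) + P(D|H2)·P(H2) + P(D|H3)·P(H3) + P(D|H4)·P(H4) + P(D|H5)·P(H5)
      = 0.052·0.107 + 0.036·0.339 + 0.105·0.216 + 0.201·0.234 + 0.12·0.104
      = 0.005564 + 0.012204 + 0.02268 + 0.047034 + 0.01248 = 0.099962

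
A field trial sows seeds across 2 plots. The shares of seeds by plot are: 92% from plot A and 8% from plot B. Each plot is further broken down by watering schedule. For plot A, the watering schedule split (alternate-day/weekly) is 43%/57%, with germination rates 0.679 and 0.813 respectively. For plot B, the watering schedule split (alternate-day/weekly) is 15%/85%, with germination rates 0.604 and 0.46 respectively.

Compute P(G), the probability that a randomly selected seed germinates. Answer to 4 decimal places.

P(G|A) = 0.43·0.679 + 0.57·0.813 = 0.29197 + 0.46341 = 0.75538
P(G|B) = 0.15·0.604 + 0.85·0.46 = 0.0906 + 0.391 = 0.4816
Then overall,
P(G) = 0.92·0.75538 + 0.08·0.4816
      = 0.6949496 + 0.038528 = 0.7334776

0.7335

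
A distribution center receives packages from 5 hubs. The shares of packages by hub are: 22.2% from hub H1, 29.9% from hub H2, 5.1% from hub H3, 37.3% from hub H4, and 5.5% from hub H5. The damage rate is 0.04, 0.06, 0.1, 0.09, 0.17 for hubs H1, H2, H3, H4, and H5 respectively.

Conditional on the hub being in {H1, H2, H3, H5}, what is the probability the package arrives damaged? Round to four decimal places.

Let S = {H1, H2, H3, H5}.
P(S) = 0.222 + 0.299 + 0.051 + 0.055 = 0.627.
P(D ∩ S) = 0.04·0.222 + 0.06·0.299 + 0.1·0.051 + 0.17·0.055 = 0.00888 + 0.01794 + 0.0051 + 0.00935 = 0.04127.
P(D | S) = 0.04127 / 0.627 = 0.065821…

0.0658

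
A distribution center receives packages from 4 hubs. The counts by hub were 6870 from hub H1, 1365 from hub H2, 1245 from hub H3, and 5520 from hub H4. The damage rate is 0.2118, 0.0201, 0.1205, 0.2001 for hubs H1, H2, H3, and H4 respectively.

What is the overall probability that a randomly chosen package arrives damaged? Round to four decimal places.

0.1825

Total: 6870 + 1365 + 1245 + 5520 = 15000.
P(H1) = 6870/15000 = 0.458. P(H2) = 1365/15000 = 0.091. P(H3) = 1245/15000 = 0.083. P(H4) = 5520/15000 = 0.368.
Using total probability over the partition,
P(D) = P(D|H1)·P(H1) + P(D|H2)·P(H2) + P(D|H3)·P(H3) + P(D|H4)·P(H4)
      = 0.2118·0.458 + 0.0201·0.091 + 0.1205·0.083 + 0.2001·0.368
      = 0.0970044 + 0.0018291 + 0.0100015 + 0.0736368 = 0.1824718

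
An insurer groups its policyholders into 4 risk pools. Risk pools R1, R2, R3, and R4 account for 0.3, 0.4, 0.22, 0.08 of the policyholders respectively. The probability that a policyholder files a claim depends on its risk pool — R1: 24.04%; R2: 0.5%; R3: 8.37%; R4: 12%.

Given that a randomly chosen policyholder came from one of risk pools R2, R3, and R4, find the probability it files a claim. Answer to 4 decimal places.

Let S = {R2, R3, R4}.
P(S) = 0.4 + 0.22 + 0.08 = 0.7.
P(C ∩ S) = 0.005·0.4 + 0.0837·0.22 + 0.12·0.08 = 0.002 + 0.018414 + 0.0096 = 0.030014.
P(C | S) = 0.030014 / 0.7 = 0.042877…

0.0429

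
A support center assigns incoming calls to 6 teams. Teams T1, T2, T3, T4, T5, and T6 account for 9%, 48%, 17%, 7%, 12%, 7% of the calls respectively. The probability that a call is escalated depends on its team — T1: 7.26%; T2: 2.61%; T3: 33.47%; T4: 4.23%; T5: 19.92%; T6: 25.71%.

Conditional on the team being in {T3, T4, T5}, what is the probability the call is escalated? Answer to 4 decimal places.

0.2327

Let S = {T3, T4, T5}.
P(S) = 0.17 + 0.07 + 0.12 = 0.36.
P(E ∩ S) = 0.3347·0.17 + 0.0423·0.07 + 0.1992·0.12 = 0.056899 + 0.002961 + 0.023904 = 0.083764.
P(E | S) = 0.083764 / 0.36 = 0.232678…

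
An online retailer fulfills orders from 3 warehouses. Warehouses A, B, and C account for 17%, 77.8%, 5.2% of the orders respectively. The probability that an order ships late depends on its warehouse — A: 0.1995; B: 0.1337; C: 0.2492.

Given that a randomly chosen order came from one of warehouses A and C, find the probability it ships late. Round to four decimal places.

0.2111

Let S = {A, C}.
P(S) = 0.17 + 0.052 = 0.222.
P(L ∩ S) = 0.1995·0.17 + 0.2492·0.052 = 0.033915 + 0.0129584 = 0.0468734.
P(L | S) = 0.0468734 / 0.222 = 0.211141…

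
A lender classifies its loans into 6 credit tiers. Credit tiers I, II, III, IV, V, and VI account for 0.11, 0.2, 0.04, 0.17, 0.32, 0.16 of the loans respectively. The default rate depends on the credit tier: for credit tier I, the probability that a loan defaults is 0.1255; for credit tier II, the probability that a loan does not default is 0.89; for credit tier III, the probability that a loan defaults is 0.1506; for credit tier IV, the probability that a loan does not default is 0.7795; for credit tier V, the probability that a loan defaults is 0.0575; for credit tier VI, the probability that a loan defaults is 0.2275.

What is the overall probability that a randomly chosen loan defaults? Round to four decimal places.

0.1341

P(D|II) = 1 − 0.89 = 0.11.
P(D|IV) = 1 − 0.7795 = 0.2205.
P(D) = P(D|I)·P(I) + P(D|II)·P(II) + P(D|III)·P(III) + P(D|IV)·P(IV) + P(D|V)·P(V) + P(D|VI)·P(VI)
      = 0.1255·0.11 + 0.11·0.2 + 0.1506·0.04 + 0.2205·0.17 + 0.0575·0.32 + 0.2275·0.16
      = 0.013805 + 0.022 + 0.006024 + 0.037485 + 0.0184 + 0.0364 = 0.134114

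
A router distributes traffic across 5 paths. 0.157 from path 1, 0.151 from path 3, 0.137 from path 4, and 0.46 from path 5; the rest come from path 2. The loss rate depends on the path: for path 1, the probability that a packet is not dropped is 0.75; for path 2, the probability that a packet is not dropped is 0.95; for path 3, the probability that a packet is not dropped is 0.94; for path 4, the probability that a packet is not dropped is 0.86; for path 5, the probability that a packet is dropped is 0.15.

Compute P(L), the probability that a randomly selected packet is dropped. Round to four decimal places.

P(2) = 1 − (0.157 + 0.151 + 0.137 + 0.46) = 0.095.
P(L|1) = 1 − 0.75 = 0.25.
P(L|2) = 1 − 0.95 = 0.05.
P(L|3) = 1 − 0.94 = 0.06.
P(L|4) = 1 − 0.86 = 0.14.
P(L) = P(L|1)·P(1) + P(L|2)·P(2) + P(L|3)·P(3) + P(L|4)·P(4) + P(L|5)·P(5)
      = 0.25·0.157 + 0.05·0.095 + 0.06·0.151 + 0.14·0.137 + 0.15·0.46
      = 0.03925 + 0.00475 + 0.00906 + 0.01918 + 0.069 = 0.14124

P(L) ≈ 0.1412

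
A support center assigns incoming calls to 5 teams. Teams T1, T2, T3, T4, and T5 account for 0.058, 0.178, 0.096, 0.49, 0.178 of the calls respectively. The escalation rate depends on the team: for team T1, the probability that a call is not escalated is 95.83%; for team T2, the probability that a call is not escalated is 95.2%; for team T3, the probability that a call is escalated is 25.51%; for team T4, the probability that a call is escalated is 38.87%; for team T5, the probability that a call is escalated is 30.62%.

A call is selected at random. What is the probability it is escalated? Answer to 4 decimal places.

P(E|T1) = 1 − 0.9583 = 0.0417.
P(E|T2) = 1 − 0.952 = 0.048.
P(E) = P(E|T1)·P(T1) + P(E|T2)·P(T2) + P(E|T3)·P(T3) + P(E|T4)·P(T4) + P(E|T5)·P(T5)
      = 0.0417·0.058 + 0.048·0.178 + 0.2551·0.096 + 0.3887·0.49 + 0.3062·0.178
      = 0.0024186 + 0.008544 + 0.0244896 + 0.190463 + 0.0545036 = 0.2804188

P(E) ≈ 0.2804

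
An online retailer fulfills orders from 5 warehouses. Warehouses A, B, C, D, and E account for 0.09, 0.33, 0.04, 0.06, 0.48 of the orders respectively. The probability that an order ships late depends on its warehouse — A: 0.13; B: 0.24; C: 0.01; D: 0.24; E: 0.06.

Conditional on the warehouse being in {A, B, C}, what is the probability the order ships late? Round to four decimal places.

Let S = {A, B, C}.
P(S) = 0.09 + 0.33 + 0.04 = 0.46.
P(L ∩ S) = 0.13·0.09 + 0.24·0.33 + 0.01·0.04 = 0.0117 + 0.0792 + 0.0004 = 0.0913.
P(L | S) = 0.0913 / 0.46 = 0.198478…

0.1985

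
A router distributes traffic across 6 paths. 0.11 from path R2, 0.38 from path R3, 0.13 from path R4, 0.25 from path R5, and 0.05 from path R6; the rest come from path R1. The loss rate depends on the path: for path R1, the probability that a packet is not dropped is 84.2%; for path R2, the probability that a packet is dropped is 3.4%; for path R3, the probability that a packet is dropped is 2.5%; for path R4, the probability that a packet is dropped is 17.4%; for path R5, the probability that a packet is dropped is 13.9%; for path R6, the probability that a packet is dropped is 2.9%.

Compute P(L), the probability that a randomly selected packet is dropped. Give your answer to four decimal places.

0.0847

P(R1) = 1 − (0.11 + 0.38 + 0.13 + 0.25 + 0.05) = 0.08.
P(L|R1) = 1 − 0.842 = 0.158.
P(L) = P(L|R1)·P(R1) + P(L|R2)·P(R2) + P(L|R3)·P(R3) + P(L|R4)·P(R4) + P(L|R5)·P(R5) + P(L|R6)·P(R6)
      = 0.158·0.08 + 0.034·0.11 + 0.025·0.38 + 0.174·0.13 + 0.139·0.25 + 0.029·0.05
      = 0.01264 + 0.00374 + 0.0095 + 0.02262 + 0.03475 + 0.00145 = 0.0847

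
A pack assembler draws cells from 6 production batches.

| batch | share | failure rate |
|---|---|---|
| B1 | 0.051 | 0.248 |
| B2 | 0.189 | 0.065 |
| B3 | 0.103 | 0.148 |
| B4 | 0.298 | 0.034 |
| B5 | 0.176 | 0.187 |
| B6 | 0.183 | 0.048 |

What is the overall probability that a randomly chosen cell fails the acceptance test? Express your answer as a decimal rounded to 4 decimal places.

0.0920

P(F) = P(F|B1)·P(B1) + P(F|B2)·P(B2) + P(F|B3)·P(B3) + P(F|B4)·P(B4) + P(F|B5)·P(B5) + P(F|B6)·P(B6)
      = 0.248·0.051 + 0.065·0.189 + 0.148·0.103 + 0.034·0.298 + 0.187·0.176 + 0.048·0.183
      = 0.012648 + 0.012285 + 0.015244 + 0.010132 + 0.032912 + 0.008784 = 0.092005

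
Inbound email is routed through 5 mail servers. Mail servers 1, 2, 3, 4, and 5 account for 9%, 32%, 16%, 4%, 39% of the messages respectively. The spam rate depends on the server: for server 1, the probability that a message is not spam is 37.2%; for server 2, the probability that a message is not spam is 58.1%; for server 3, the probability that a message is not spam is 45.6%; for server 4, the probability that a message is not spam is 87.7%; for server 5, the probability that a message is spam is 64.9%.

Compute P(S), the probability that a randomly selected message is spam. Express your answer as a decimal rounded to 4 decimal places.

P(S|1) = 1 − 0.372 = 0.628.
P(S|2) = 1 − 0.581 = 0.419.
P(S|3) = 1 − 0.456 = 0.544.
P(S|4) = 1 − 0.877 = 0.123.
P(S) = P(S|1)·P(1) + P(S|2)·P(2) + P(S|3)·P(3) + P(S|4)·P(4) + P(S|5)·P(5)
      = 0.628·0.09 + 0.419·0.32 + 0.544·0.16 + 0.123·0.04 + 0.649·0.39
      = 0.05652 + 0.13408 + 0.08704 + 0.00492 + 0.25311 = 0.53567

0.5357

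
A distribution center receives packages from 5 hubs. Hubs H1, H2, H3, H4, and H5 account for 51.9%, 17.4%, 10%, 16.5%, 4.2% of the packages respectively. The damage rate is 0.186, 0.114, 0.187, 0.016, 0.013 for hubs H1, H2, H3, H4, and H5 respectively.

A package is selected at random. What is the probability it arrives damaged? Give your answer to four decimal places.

0.1383

P(D) = P(D|H1)·P(H1) + P(D|H2)·P(H2) + P(D|H3)·P(H3) + P(D|H4)·P(H4) + P(D|H5)·P(H5)
      = 0.186·0.519 + 0.114·0.174 + 0.187·0.1 + 0.016·0.165 + 0.013·0.042
      = 0.096534 + 0.019836 + 0.0187 + 0.00264 + 0.000546 = 0.138256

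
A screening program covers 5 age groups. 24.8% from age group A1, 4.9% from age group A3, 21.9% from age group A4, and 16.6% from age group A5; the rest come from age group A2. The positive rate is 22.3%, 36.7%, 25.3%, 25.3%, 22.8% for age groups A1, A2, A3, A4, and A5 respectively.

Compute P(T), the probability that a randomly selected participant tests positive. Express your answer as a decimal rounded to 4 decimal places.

P(A2) = 1 − (0.248 + 0.049 + 0.219 + 0.166) = 0.318.
P(T) = P(T|A1)·P(A1) + P(T|A2)·P(A2) + P(T|A3)·P(A3) + P(T|A4)·P(A4) + P(T|A5)·P(A5)
      = 0.223·0.248 + 0.367·0.318 + 0.253·0.049 + 0.253·0.219 + 0.228·0.166
      = 0.055304 + 0.116706 + 0.012397 + 0.055407 + 0.037848 = 0.277662

0.2777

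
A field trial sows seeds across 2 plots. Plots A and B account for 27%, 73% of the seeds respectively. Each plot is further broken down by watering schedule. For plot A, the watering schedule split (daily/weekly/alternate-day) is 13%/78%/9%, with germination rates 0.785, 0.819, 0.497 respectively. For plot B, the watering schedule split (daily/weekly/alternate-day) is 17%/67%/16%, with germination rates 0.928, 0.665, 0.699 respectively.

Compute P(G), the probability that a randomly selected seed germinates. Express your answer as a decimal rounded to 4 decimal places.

P(G) ≈ 0.7342

P(G|A) = 0.13·0.785 + 0.78·0.819 + 0.09·0.497 = 0.10205 + 0.63882 + 0.04473 = 0.7856
P(G|B) = 0.17·0.928 + 0.67·0.665 + 0.16·0.699 = 0.15776 + 0.44555 + 0.11184 = 0.71515
By total probability over the outer partition,
P(G) = 0.27·0.7856 + 0.73·0.71515
      = 0.212112 + 0.5220595 = 0.7341715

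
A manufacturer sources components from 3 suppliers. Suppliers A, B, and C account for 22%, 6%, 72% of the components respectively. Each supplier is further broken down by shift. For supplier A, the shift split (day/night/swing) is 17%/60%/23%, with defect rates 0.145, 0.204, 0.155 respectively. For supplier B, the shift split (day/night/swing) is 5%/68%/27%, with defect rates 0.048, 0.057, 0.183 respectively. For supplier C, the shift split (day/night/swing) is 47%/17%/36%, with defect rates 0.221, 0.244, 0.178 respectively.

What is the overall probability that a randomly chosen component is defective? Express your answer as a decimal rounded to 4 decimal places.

P(D|A) = 0.17·0.145 + 0.6·0.204 + 0.23·0.155 = 0.02465 + 0.1224 + 0.03565 = 0.1827
P(D|B) = 0.05·0.048 + 0.68·0.057 + 0.27·0.183 = 0.0024 + 0.03876 + 0.04941 = 0.09057
P(D|C) = 0.47·0.221 + 0.17·0.244 + 0.36·0.178 = 0.10387 + 0.04148 + 0.06408 = 0.20943
Then overall,
P(D) = 0.22·0.1827 + 0.06·0.09057 + 0.72·0.20943
      = 0.040194 + 0.0054342 + 0.1507896 = 0.1964178

0.1964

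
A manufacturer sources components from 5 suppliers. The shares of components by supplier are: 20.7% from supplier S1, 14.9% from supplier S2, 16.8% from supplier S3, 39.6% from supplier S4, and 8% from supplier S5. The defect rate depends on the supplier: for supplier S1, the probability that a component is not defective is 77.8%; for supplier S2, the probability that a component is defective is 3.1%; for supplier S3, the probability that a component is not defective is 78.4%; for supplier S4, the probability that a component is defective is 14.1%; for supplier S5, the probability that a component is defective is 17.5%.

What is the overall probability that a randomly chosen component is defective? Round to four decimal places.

P(D|S1) = 1 − 0.778 = 0.222.
P(D|S3) = 1 − 0.784 = 0.216.
Summing over the partition,
P(D) = P(D|S1)·P(S1) + P(D|S2)·P(S2) + P(D|S3)·P(S3) + P(D|S4)·P(S4) + P(D|S5)·P(S5)
      = 0.222·0.207 + 0.031·0.149 + 0.216·0.168 + 0.141·0.396 + 0.175·0.08
      = 0.045954 + 0.004619 + 0.036288 + 0.055836 + 0.014 = 0.156697

0.1567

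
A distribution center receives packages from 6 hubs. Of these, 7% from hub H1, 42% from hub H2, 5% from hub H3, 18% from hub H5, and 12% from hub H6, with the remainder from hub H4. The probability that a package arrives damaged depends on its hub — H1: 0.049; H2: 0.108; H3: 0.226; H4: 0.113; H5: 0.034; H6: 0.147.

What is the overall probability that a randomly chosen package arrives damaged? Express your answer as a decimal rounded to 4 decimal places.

P(D) ≈ 0.1019

P(H4) = 1 − (0.07 + 0.42 + 0.05 + 0.18 + 0.12) = 0.16.
P(D) = P(D|H1)·P(H1) + P(D|H2)·P(H2) + P(D|H3)·P(H3) + P(D|H4)·P(H4) + P(D|H5)·P(H5) + P(D|H6)·P(H6)
      = 0.049·0.07 + 0.108·0.42 + 0.226·0.05 + 0.113·0.16 + 0.034·0.18 + 0.147·0.12
      = 0.00343 + 0.04536 + 0.0113 + 0.01808 + 0.00612 + 0.01764 = 0.10193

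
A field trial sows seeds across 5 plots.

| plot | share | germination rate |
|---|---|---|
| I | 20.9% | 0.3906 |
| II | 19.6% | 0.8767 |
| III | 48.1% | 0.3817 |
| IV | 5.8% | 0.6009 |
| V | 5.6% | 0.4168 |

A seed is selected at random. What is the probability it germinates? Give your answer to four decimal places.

0.4953

P(G) = P(G|I)·P(I) + P(G|II)·P(II) + P(G|III)·P(III) + P(G|IV)·P(IV) + P(G|V)·P(V)
      = 0.3906·0.209 + 0.8767·0.196 + 0.3817·0.481 + 0.6009·0.058 + 0.4168·0.056
      = 0.0816354 + 0.1718332 + 0.1835977 + 0.0348522 + 0.0233408 = 0.4952593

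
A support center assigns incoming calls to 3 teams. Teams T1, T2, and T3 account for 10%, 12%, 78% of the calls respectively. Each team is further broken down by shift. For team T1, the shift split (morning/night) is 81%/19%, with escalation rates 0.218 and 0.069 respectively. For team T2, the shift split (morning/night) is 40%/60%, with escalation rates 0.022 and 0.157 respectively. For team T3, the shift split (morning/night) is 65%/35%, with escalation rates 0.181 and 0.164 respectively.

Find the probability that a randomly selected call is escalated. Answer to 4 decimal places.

P(E|T1) = 0.81·0.218 + 0.19·0.069 = 0.17658 + 0.01311 = 0.18969
P(E|T2) = 0.4·0.022 + 0.6·0.157 = 0.0088 + 0.0942 = 0.103
P(E|T3) = 0.65·0.181 + 0.35·0.164 = 0.11765 + 0.0574 = 0.17505
By total probability over the outer partition,
P(E) = 0.1·0.18969 + 0.12·0.103 + 0.78·0.17505
      = 0.018969 + 0.01236 + 0.136539 = 0.167868

0.1679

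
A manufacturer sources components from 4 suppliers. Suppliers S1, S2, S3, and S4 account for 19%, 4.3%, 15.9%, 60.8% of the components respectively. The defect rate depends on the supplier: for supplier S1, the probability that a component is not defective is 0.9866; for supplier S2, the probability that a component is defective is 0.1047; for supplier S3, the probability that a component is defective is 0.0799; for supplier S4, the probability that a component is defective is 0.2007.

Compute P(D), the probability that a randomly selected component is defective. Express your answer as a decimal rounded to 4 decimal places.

P(D) ≈ 0.1418

P(D|S1) = 1 − 0.9866 = 0.0134.
By the law of total probability,
P(D) = P(D|S1)·P(S1) + P(D|S2)·P(S2) + P(D|S3)·P(S3) + P(D|S4)·P(S4)
      = 0.0134·0.19 + 0.1047·0.043 + 0.0799·0.159 + 0.2007·0.608
      = 0.002546 + 0.0045021 + 0.0127041 + 0.1220256 = 0.1417778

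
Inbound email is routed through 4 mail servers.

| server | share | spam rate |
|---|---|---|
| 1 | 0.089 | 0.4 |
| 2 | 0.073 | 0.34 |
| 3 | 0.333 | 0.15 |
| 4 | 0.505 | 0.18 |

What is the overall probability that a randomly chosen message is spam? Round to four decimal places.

P(S) = P(S|1)·P(1) + P(S|2)·P(2) + P(S|3)·P(3) + P(S|4)·P(4)
      = 0.4·0.089 + 0.34·0.073 + 0.15·0.333 + 0.18·0.505
      = 0.0356 + 0.02482 + 0.04995 + 0.0909 = 0.20127

P(S) ≈ 0.2013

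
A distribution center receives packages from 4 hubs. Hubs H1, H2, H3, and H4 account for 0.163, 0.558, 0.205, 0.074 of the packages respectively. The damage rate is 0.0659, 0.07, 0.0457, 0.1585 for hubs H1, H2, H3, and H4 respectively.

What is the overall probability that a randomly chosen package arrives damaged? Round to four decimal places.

0.0709

Summing over the partition,
P(D) = P(D|H1)·P(H1) + P(D|H2)·P(H2) + P(D|H3)·P(H3) + P(D|H4)·P(H4)
      = 0.0659·0.163 + 0.07·0.558 + 0.0457·0.205 + 0.1585·0.074
      = 0.0107417 + 0.03906 + 0.0093685 + 0.011729 = 0.0708992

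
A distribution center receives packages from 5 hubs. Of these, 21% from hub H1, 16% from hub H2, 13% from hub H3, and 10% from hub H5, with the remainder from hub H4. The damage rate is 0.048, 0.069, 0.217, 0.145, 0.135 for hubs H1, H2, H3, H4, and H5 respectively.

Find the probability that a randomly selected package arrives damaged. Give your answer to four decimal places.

P(H4) = 1 − (0.21 + 0.16 + 0.13 + 0.1) = 0.4.
P(D) = P(D|H1)·P(H1) + P(D|H2)·P(H2) + P(D|H3)·P(H3) + P(D|H4)·P(H4) + P(D|H5)·P(H5)
      = 0.048·0.21 + 0.069·0.16 + 0.217·0.13 + 0.145·0.4 + 0.135·0.1
      = 0.01008 + 0.01104 + 0.02821 + 0.058 + 0.0135 = 0.12083

P(D) ≈ 0.1208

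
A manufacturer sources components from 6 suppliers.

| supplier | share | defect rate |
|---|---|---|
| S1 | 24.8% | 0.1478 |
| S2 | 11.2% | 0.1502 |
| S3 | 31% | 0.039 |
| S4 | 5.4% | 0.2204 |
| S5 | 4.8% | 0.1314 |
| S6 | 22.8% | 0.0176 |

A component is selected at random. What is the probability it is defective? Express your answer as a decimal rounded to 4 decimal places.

P(D) = P(D|S1)·P(S1) + P(D|S2)·P(S2) + P(D|S3)·P(S3) + P(D|S4)·P(S4) + P(D|S5)·P(S5) + P(D|S6)·P(S6)
      = 0.1478·0.248 + 0.1502·0.112 + 0.039·0.31 + 0.2204·0.054 + 0.1314·0.048 + 0.0176·0.228
      = 0.0366544 + 0.0168224 + 0.01209 + 0.0119016 + 0.0063072 + 0.0040128 = 0.0877884

P(D) ≈ 0.0878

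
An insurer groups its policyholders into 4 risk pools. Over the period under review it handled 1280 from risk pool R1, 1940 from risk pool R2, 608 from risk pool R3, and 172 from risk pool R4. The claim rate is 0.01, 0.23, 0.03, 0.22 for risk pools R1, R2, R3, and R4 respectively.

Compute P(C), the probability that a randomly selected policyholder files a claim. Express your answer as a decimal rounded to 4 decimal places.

Total: 1280 + 1940 + 608 + 172 = 4000.
P(R1) = 1280/4000 = 0.32. P(R2) = 1940/4000 = 0.485. P(R3) = 608/4000 = 0.152. P(R4) = 172/4000 = 0.043.
Summing over the partition,
P(C) = P(C|R1)·P(R1) + P(C|R2)·P(R2) + P(C|R3)·P(R3) + P(C|R4)·P(R4)
      = 0.01·0.32 + 0.23·0.485 + 0.03·0.152 + 0.22·0.043
      = 0.0032 + 0.11155 + 0.00456 + 0.00946 = 0.12877

P(C) ≈ 0.1288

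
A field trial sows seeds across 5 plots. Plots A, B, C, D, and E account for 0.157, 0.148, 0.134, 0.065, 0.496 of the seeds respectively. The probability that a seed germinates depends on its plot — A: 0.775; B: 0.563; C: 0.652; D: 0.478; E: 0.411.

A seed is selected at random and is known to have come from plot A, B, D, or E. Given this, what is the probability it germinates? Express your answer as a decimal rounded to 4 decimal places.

Let S = {A, B, D, E}.
P(S) = 0.157 + 0.148 + 0.065 + 0.496 = 0.866.
P(G ∩ S) = 0.775·0.157 + 0.563·0.148 + 0.478·0.065 + 0.411·0.496 = 0.121675 + 0.083324 + 0.03107 + 0.203856 = 0.439925.
P(G | S) = 0.439925 / 0.866 = 0.507997…

0.5080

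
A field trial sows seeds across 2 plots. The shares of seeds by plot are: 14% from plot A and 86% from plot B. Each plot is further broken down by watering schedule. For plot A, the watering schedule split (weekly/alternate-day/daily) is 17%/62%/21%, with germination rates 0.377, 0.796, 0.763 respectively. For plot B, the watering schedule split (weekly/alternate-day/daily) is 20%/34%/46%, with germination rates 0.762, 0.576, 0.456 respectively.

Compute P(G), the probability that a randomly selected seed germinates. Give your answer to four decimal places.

P(G) ≈ 0.5804

P(G|A) = 0.17·0.377 + 0.62·0.796 + 0.21·0.763 = 0.06409 + 0.49352 + 0.16023 = 0.71784
P(G|B) = 0.2·0.762 + 0.34·0.576 + 0.46·0.456 = 0.1524 + 0.19584 + 0.20976 = 0.558
Then overall,
P(G) = 0.14·0.71784 + 0.86·0.558
      = 0.1004976 + 0.47988 = 0.5803776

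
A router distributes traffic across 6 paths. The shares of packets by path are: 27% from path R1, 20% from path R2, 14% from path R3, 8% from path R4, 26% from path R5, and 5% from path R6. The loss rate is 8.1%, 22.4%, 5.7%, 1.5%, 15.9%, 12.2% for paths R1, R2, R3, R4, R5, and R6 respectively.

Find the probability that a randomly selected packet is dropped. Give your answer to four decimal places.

Using total probability over the partition,
P(L) = P(L|R1)·P(R1) + P(L|R2)·P(R2) + P(L|R3)·P(R3) + P(L|R4)·P(R4) + P(L|R5)·P(R5) + P(L|R6)·P(R6)
      = 0.081·0.27 + 0.224·0.2 + 0.057·0.14 + 0.015·0.08 + 0.159·0.26 + 0.122·0.05
      = 0.02187 + 0.0448 + 0.00798 + 0.0012 + 0.04134 + 0.0061 = 0.12329

0.1233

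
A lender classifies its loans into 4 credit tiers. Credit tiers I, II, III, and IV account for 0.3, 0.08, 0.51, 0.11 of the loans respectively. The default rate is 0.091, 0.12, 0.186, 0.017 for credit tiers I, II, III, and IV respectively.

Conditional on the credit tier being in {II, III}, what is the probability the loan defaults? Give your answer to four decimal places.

P(D|S) ≈ 0.1771

Let S = {II, III}.
P(S) = 0.08 + 0.51 = 0.59.
P(D ∩ S) = 0.12·0.08 + 0.186·0.51 = 0.0096 + 0.09486 = 0.10446.
P(D | S) = 0.10446 / 0.59 = 0.177051…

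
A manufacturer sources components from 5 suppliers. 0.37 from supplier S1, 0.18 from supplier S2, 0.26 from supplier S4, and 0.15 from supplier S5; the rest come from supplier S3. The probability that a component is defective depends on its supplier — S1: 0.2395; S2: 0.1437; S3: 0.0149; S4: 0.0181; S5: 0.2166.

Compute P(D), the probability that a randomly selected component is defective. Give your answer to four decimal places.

P(D) ≈ 0.1523

P(S3) = 1 − (0.37 + 0.18 + 0.26 + 0.15) = 0.04.
P(D) = P(D|S1)·P(S1) + P(D|S2)·P(S2) + P(D|S3)·P(S3) + P(D|S4)·P(S4) + P(D|S5)·P(S5)
      = 0.2395·0.37 + 0.1437·0.18 + 0.0149·0.04 + 0.0181·0.26 + 0.2166·0.15
      = 0.088615 + 0.025866 + 0.000596 + 0.004706 + 0.03249 = 0.152273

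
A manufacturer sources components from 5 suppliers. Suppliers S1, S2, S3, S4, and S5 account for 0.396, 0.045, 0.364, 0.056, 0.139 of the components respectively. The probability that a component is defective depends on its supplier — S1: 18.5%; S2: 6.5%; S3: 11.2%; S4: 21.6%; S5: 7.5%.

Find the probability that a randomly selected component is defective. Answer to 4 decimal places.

0.1395

By the law of total probability,
P(D) = P(D|S1)·P(S1) + P(D|S2)·P(S2) + P(D|S3)·P(S3) + P(D|S4)·P(S4) + P(D|S5)·P(S5)
      = 0.185·0.396 + 0.065·0.045 + 0.112·0.364 + 0.216·0.056 + 0.075·0.139
      = 0.07326 + 0.002925 + 0.040768 + 0.012096 + 0.010425 = 0.139474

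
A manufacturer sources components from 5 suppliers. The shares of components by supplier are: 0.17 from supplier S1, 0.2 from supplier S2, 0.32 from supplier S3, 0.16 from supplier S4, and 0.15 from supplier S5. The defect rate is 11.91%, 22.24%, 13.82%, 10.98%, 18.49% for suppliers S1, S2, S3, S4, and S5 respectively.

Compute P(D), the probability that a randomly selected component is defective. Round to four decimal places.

P(D) ≈ 0.1543

P(D) = P(D|S1)·P(S1) + P(D|S2)·P(S2) + P(D|S3)·P(S3) + P(D|S4)·P(S4) + P(D|S5)·P(S5)
      = 0.1191·0.17 + 0.2224·0.2 + 0.1382·0.32 + 0.1098·0.16 + 0.1849·0.15
      = 0.020247 + 0.04448 + 0.044224 + 0.017568 + 0.027735 = 0.154254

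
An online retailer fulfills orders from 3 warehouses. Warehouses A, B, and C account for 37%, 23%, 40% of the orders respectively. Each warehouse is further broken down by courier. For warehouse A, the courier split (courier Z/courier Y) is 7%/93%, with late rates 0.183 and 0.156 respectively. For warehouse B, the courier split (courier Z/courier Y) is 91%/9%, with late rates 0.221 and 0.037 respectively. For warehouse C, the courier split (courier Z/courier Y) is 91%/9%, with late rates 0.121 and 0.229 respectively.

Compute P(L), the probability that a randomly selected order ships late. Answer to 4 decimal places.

0.1577

P(L|A) = 0.07·0.183 + 0.93·0.156 = 0.01281 + 0.14508 = 0.15789
P(L|B) = 0.91·0.221 + 0.09·0.037 = 0.20111 + 0.00333 = 0.20444
P(L|C) = 0.91·0.121 + 0.09·0.229 = 0.11011 + 0.02061 = 0.13072
By total probability over the outer partition,
P(L) = 0.37·0.15789 + 0.23·0.20444 + 0.4·0.13072
      = 0.0584193 + 0.0470212 + 0.052288 = 0.1577285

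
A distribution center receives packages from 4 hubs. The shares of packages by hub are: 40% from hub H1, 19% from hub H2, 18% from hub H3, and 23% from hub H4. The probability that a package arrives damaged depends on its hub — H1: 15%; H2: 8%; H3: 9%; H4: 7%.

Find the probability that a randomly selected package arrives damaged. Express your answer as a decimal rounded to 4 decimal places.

0.1075

Summing over the partition,
P(D) = P(D|H1)·P(H1) + P(D|H2)·P(H2) + P(D|H3)·P(H3) + P(D|H4)·P(H4)
      = 0.15·0.4 + 0.08·0.19 + 0.09·0.18 + 0.07·0.23
      = 0.06 + 0.0152 + 0.0162 + 0.0161 = 0.1075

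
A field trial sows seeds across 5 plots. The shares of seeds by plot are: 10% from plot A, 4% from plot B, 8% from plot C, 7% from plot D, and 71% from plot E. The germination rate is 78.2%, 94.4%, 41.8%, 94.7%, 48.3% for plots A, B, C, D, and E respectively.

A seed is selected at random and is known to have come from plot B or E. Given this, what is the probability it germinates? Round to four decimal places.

P(G|S) ≈ 0.5076

Let S = {B, E}.
P(S) = 0.04 + 0.71 = 0.75.
P(G ∩ S) = 0.944·0.04 + 0.483·0.71 = 0.03776 + 0.34293 = 0.38069.
P(G | S) = 0.38069 / 0.75 = 0.507587…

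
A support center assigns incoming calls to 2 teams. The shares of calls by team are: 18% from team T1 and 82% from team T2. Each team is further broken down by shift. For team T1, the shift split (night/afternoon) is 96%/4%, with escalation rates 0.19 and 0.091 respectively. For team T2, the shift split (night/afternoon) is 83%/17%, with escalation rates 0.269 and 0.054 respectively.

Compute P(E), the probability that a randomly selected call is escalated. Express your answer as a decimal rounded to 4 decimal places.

P(E|T1) = 0.96·0.19 + 0.04·0.091 = 0.1824 + 0.00364 = 0.18604
P(E|T2) = 0.83·0.269 + 0.17·0.054 = 0.22327 + 0.00918 = 0.23245
Then overall,
P(E) = 0.18·0.18604 + 0.82·0.23245
      = 0.0334872 + 0.190609 = 0.2240962

P(E) ≈ 0.2241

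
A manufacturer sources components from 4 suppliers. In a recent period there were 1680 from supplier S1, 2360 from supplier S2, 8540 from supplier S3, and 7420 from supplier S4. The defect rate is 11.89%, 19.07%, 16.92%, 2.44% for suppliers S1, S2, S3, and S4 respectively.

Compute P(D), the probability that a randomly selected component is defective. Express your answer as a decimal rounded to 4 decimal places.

P(D) ≈ 0.1138

Total: 1680 + 2360 + 8540 + 7420 = 20000.
P(S1) = 1680/20000 = 0.084. P(S2) = 2360/20000 = 0.118. P(S3) = 8540/20000 = 0.427. P(S4) = 7420/20000 = 0.371.
By the law of total probability,
P(D) = P(D|S1)·P(S1) + P(D|S2)·P(S2) + P(D|S3)·P(S3) + P(D|S4)·P(S4)
      = 0.1189·0.084 + 0.1907·0.118 + 0.1692·0.427 + 0.0244·0.371
      = 0.0099876 + 0.0225026 + 0.0722484 + 0.0090524 = 0.113791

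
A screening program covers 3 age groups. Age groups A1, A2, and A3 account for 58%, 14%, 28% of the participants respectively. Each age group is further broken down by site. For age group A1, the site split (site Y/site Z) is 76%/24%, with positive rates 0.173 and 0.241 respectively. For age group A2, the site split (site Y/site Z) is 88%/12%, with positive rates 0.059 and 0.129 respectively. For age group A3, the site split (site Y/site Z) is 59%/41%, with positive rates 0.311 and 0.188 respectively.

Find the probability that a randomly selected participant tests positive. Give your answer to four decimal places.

P(T|A1) = 0.76·0.173 + 0.24·0.241 = 0.13148 + 0.05784 = 0.18932
P(T|A2) = 0.88·0.059 + 0.12·0.129 = 0.05192 + 0.01548 = 0.0674
P(T|A3) = 0.59·0.311 + 0.41·0.188 = 0.18349 + 0.07708 = 0.26057
By total probability over the outer partition,
P(T) = 0.58·0.18932 + 0.14·0.0674 + 0.28·0.26057
      = 0.1098056 + 0.009436 + 0.0729596 = 0.1922012

P(T) ≈ 0.1922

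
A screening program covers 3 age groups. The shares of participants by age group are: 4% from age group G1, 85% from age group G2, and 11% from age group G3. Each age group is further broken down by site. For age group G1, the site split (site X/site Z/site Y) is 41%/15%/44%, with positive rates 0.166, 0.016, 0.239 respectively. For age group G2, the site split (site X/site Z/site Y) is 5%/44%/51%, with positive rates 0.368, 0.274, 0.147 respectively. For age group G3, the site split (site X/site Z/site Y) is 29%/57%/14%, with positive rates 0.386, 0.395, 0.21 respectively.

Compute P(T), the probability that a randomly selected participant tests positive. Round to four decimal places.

P(T|G1) = 0.41·0.166 + 0.15·0.016 + 0.44·0.239 = 0.06806 + 0.0024 + 0.10516 = 0.17562
P(T|G2) = 0.05·0.368 + 0.44·0.274 + 0.51·0.147 = 0.0184 + 0.12056 + 0.07497 = 0.21393
P(T|G3) = 0.29·0.386 + 0.57·0.395 + 0.14·0.21 = 0.11194 + 0.22515 + 0.0294 = 0.36649
By total probability over the outer partition,
P(T) = 0.04·0.17562 + 0.85·0.21393 + 0.11·0.36649
      = 0.0070248 + 0.1818405 + 0.0403139 = 0.2291792

0.2292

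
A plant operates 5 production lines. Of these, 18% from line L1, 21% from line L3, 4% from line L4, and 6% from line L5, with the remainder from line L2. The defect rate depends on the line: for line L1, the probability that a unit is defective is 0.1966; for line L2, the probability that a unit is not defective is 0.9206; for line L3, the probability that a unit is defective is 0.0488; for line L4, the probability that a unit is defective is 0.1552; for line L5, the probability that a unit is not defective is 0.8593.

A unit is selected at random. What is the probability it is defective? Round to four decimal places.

P(L2) = 1 − (0.18 + 0.21 + 0.04 + 0.06) = 0.51.
P(D|L2) = 1 − 0.9206 = 0.0794.
P(D|L5) = 1 − 0.8593 = 0.1407.
P(D) = P(D|L1)·P(L1) + P(D|L2)·P(L2) + P(D|L3)·P(L3) + P(D|L4)·P(L4) + P(D|L5)·P(L5)
      = 0.1966·0.18 + 0.0794·0.51 + 0.0488·0.21 + 0.1552·0.04 + 0.1407·0.06
      = 0.035388 + 0.040494 + 0.010248 + 0.006208 + 0.008442 = 0.10078

P(D) ≈ 0.1008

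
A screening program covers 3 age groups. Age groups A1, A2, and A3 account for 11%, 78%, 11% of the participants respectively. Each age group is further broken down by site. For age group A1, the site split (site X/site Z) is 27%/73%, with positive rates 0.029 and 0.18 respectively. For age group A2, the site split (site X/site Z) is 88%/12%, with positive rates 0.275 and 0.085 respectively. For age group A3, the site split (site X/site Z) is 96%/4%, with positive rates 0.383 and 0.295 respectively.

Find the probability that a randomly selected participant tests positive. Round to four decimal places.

0.2538

P(T|A1) = 0.27·0.029 + 0.73·0.18 = 0.00783 + 0.1314 = 0.13923
P(T|A2) = 0.88·0.275 + 0.12·0.085 = 0.242 + 0.0102 = 0.2522
P(T|A3) = 0.96·0.383 + 0.04·0.295 = 0.36768 + 0.0118 = 0.37948
Then overall,
P(T) = 0.11·0.13923 + 0.78·0.2522 + 0.11·0.37948
      = 0.0153153 + 0.196716 + 0.0417428 = 0.2537741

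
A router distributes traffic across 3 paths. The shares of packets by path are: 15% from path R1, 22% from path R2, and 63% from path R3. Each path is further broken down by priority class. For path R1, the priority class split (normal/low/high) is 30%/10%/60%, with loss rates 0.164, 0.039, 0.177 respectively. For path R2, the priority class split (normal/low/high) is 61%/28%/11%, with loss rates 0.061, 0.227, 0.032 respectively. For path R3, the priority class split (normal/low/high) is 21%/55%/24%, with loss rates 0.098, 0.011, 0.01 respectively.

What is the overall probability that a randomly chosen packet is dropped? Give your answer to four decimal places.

P(L|R1) = 0.3·0.164 + 0.1·0.039 + 0.6·0.177 = 0.0492 + 0.0039 + 0.1062 = 0.1593
P(L|R2) = 0.61·0.061 + 0.28·0.227 + 0.11·0.032 = 0.03721 + 0.06356 + 0.00352 = 0.10429
P(L|R3) = 0.21·0.098 + 0.55·0.011 + 0.24·0.01 = 0.02058 + 0.00605 + 0.0024 = 0.02903
Then overall,
P(L) = 0.15·0.1593 + 0.22·0.10429 + 0.63·0.02903
      = 0.023895 + 0.0229438 + 0.0182889 = 0.0651277

P(L) ≈ 0.0651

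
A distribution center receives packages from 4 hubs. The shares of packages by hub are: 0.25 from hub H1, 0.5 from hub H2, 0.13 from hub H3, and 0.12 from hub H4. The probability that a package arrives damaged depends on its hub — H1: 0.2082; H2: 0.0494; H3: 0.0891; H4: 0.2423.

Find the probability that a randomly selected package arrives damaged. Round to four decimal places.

0.1174

P(D) = P(D|H1)·P(H1) + P(D|H2)·P(H2) + P(D|H3)·P(H3) + P(D|H4)·P(H4)
      = 0.2082·0.25 + 0.0494·0.5 + 0.0891·0.13 + 0.2423·0.12
      = 0.05205 + 0.0247 + 0.011583 + 0.029076 = 0.117409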